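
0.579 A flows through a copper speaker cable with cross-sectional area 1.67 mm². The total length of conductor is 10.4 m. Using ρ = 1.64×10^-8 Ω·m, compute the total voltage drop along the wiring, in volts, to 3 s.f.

0.0591 V

A = 1.67 mm² = 1.670e-06 m²
R = ρL/A = (1.64×10^-8)(10.4)/(1.670e-06) = 0.1021 Ω
V = IR = 0.579 × 0.1021 = 0.0591 V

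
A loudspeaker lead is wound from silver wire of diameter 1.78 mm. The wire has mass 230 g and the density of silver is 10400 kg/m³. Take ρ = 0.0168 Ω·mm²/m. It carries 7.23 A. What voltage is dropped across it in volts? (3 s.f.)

0.434 V

ρ = 0.0168 Ω·mm²/m = 1.68×10^-8 Ω·m
A = π(d/2)² = π(8.9000e-04 m)² = 2.4885e-06 m²
L = m/(density·A) = 0.23/(10400×2.4885e-06) = 8.887 m
R = ρL/A = (1.68×10^-8)(8.887)/(2.4885e-06) = 0.06 Ω
V = IR = 7.23 × 0.06 = 0.434 V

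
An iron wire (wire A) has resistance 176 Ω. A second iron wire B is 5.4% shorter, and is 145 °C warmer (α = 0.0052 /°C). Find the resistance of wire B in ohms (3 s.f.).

R ∝ ρL/d² with ρ ∝ (1+αΔT), so R_B/R_A = (1 − 5.4/100) × (1 + 0.0052×145)
= 0.946 × 1.754 = 1.659
R_B = 1.659 × 176 = 292 Ω

292 Ω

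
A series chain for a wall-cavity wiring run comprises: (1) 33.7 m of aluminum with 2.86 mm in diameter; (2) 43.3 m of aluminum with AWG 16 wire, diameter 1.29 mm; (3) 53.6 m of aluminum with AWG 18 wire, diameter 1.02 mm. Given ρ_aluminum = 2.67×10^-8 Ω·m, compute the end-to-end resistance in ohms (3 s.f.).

2.78 Ω

Seg 1: A = π(d/2)² = π(1.4300e-03 m)² = 6.424e-06 m²
R_1 = (2.67×10^-8)(33.7)/(6.424e-06) = 0.1401 Ω
Seg 2: A = π(1.29/2 mm)² = π(6.4500e-04 m)² = 1.307e-06 m²
R_2 = (2.67×10^-8)(43.3)/(1.307e-06) = 0.8846 Ω
Seg 3: A = π(1.02/2 mm)² = π(5.1000e-04 m)² = 8.171e-07 m²
R_3 = (2.67×10^-8)(53.6)/(8.171e-07) = 1.751 Ω
R_total = R_1 + R_2 + R_3 = 2.78 Ω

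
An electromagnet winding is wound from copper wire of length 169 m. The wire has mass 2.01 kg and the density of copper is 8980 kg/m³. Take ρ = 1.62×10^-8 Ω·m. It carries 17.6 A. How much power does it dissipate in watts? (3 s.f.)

640 W

A = m/(density·L) = 2.01/(8980×169) = 1.3244e-06 m²
R = ρL/A = (1.62×10^-8)(169)/(1.3244e-06) = 2.067 Ω
P = I²R = (17.6)² × 2.067 = 640 W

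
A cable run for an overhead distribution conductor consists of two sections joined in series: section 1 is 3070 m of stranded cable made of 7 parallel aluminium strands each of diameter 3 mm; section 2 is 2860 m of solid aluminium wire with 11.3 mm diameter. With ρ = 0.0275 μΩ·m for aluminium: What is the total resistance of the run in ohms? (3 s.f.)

ρ = 0.0275 μΩ·m = 2.75×10^-8 Ω·m
Section 1: A_strand = π(1.5000e-03)² = 7.069e-06 m²; R₁ = ρL/(N·A_s) = (2.75×10^-8)(3070)/(7×7.069e-06) = 1.706 Ω
Section 2: A = π(d/2)² = π(5.6500e-03 m)² = 1.003e-04 m²
R₂ = (2.75×10^-8)(2860)/(1.003e-04) = 0.7842 Ω
R = R₁ + R₂ = 2.49 Ω

2.49 Ω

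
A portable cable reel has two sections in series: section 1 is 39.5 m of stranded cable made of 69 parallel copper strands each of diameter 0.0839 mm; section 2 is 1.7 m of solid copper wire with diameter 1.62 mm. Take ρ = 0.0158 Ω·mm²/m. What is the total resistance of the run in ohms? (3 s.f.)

1.65 Ω

ρ = 0.0158 Ω·mm²/m = 1.58×10^-8 Ω·m
Section 1: A_strand = π(4.1950e-05)² = 5.529e-09 m²; R₁ = ρL/(N·A_s) = (1.58×10^-8)(39.5)/(69×5.529e-09) = 1.636 Ω
Section 2: A = π(d/2)² = π(8.1000e-04 m)² = 2.061e-06 m²
R₂ = (1.58×10^-8)(1.7)/(2.061e-06) = 0.01303 Ω
R = R₁ + R₂ = 1.65 Ω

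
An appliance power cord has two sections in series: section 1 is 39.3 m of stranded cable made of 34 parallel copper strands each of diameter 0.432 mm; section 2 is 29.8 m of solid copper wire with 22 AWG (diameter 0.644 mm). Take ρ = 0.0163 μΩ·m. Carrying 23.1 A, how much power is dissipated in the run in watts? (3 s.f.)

ρ = 0.0163 μΩ·m = 1.63×10^-8 Ω·m
Section 1: A_strand = π(2.1600e-04)² = 1.466e-07 m²; R₁ = ρL/(N·A_s) = (1.63×10^-8)(39.3)/(34×1.466e-07) = 0.1285 Ω
Section 2: A = π(0.644/2 mm)² = π(3.2200e-04 m)² = 3.257e-07 m²
R₂ = (1.63×10^-8)(29.8)/(3.257e-07) = 1.491 Ω
R = R₁ + R₂ = 1.62 Ω
P = I²R = (23.1)² × 1.62 = 864 W

864 W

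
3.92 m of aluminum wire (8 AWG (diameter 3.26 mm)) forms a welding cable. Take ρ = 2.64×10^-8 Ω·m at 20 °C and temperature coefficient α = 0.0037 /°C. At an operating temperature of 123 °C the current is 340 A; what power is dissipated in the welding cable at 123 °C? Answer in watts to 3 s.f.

1980 W

A = π(3.26/2 mm)² = π(1.6300e-03 m)² = 8.347e-06 m²
R₍20₎ = ρL/A = (2.64×10^-8)(3.92)/(8.347e-06) = 0.0124 Ω
R₍123₎ = R₍20₎(1 + αΔT) = 0.0124 × (1 + 0.0037×103) = 0.01712 Ω
P = I²R = (340)² × 0.01712 = 1980 W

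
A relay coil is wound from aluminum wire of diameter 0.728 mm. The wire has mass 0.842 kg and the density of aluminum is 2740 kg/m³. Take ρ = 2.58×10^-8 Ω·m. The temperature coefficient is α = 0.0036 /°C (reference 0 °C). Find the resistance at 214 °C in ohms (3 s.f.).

81.0 Ω

A = π(d/2)² = π(3.6400e-04 m)² = 4.1625e-07 m²
L = m/(density·A) = 0.842/(2740×4.1625e-07) = 738.3 m
R = ρL/A = (2.58×10^-8)(738.3)/(4.1625e-07) = 45.76 Ω
R(214 °C) = 45.76 × (1 + 0.0036×214) = 81.0 Ω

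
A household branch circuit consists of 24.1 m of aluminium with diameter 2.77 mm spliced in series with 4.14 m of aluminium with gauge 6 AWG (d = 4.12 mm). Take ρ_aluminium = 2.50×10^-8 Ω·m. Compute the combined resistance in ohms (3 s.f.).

Segment 1: A = π(d/2)² = π(1.3850e-03 m)² = 6.026e-06 m²
R₁ = ρL/A = (2.50×10^-8)(24.1)/(6.026e-06) = 0.09998 Ω
Segment 2: A = π(4.12/2 mm)² = π(2.0600e-03 m)² = 1.333e-05 m²
R₂ = (2.50×10^-8)(4.14)/(1.333e-05) = 0.007763 Ω
R = R₁ + R₂ = 0.108 Ω

0.108 Ω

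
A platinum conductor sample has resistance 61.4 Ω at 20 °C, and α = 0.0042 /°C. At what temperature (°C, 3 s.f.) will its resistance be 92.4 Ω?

R = R₀(1 + α(T − T₀)) ⇒ T = T₀ + (R/R₀ − 1)/α
T = 20 + (92.4/61.4 − 1)/0.0042 = 20 + (0.5049)/0.0042 = 140 °C

140 °C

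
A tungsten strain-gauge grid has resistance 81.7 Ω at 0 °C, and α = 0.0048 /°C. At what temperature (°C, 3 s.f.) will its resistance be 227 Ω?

371 °C

R = R₀(1 + α(T − T₀)) ⇒ T = T₀ + (R/R₀ − 1)/α
T = 0 + (227/81.7 − 1)/0.0048 = 0 + (1.778)/0.0048 = 371 °C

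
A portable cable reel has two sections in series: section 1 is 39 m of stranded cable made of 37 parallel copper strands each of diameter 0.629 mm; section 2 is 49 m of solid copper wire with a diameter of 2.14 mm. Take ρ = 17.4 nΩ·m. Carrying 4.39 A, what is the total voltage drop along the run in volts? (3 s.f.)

1.30 V

ρ = 17.4 nΩ·m = 1.74×10^-8 Ω·m
Section 1: A_strand = π(3.1450e-04)² = 3.107e-07 m²; R₁ = ρL/(N·A_s) = (1.74×10^-8)(39)/(37×3.107e-07) = 0.05902 Ω
Section 2: A = π(d/2)² = π(1.0700e-03 m)² = 3.597e-06 m²
R₂ = (1.74×10^-8)(49)/(3.597e-06) = 0.237 Ω
R = R₁ + R₂ = 0.2961 Ω
V = IR = 4.39 × 0.2961 = 1.30 V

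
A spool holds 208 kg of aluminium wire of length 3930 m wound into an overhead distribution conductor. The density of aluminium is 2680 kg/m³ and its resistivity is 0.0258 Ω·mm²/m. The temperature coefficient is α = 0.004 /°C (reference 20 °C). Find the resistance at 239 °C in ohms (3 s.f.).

9.63 Ω

ρ = 0.0258 Ω·mm²/m = 2.58×10^-8 Ω·m
A = m/(density·L) = 208/(2680×3930) = 1.9749e-05 m²
R = ρL/A = (2.58×10^-8)(3930)/(1.9749e-05) = 5.134 Ω
R(239 °C) = 5.134 × (1 + 0.004×219) = 9.63 Ω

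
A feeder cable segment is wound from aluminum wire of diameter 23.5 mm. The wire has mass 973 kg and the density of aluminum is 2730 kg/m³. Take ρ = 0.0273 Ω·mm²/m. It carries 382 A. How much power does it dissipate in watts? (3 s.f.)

7550 W

ρ = 0.0273 Ω·mm²/m = 2.73×10^-8 Ω·m
A = π(d/2)² = π(1.1750e-02 m)² = 4.3374e-04 m²
L = m/(density·A) = 973/(2730×4.3374e-04) = 821.7 m
R = ρL/A = (2.73×10^-8)(821.7)/(4.3374e-04) = 0.05172 Ω
P = I²R = (382)² × 0.05172 = 7550 W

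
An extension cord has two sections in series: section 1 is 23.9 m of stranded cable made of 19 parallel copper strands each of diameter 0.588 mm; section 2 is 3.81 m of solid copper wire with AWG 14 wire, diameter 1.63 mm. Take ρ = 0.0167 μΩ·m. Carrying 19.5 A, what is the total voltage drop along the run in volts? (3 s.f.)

2.10 V

ρ = 0.0167 μΩ·m = 1.67×10^-8 Ω·m
Section 1: A_strand = π(2.9400e-04)² = 2.715e-07 m²; R₁ = ρL/(N·A_s) = (1.67×10^-8)(23.9)/(19×2.715e-07) = 0.07736 Ω
Section 2: A = π(1.63/2 mm)² = π(8.1500e-04 m)² = 2.087e-06 m²
R₂ = (1.67×10^-8)(3.81)/(2.087e-06) = 0.03049 Ω
R = R₁ + R₂ = 0.1079 Ω
V = IR = 19.5 × 0.1079 = 2.10 V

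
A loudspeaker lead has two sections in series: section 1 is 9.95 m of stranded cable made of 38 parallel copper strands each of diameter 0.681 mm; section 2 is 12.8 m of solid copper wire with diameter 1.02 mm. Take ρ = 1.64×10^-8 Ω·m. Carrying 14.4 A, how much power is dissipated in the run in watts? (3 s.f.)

55.7 W

Section 1: A_strand = π(3.4050e-04)² = 3.642e-07 m²; R₁ = ρL/(N·A_s) = (1.64×10^-8)(9.95)/(38×3.642e-07) = 0.01179 Ω
Section 2: A = π(d/2)² = π(5.1000e-04 m)² = 8.171e-07 m²
R₂ = (1.64×10^-8)(12.8)/(8.171e-07) = 0.2569 Ω
R = R₁ + R₂ = 0.2687 Ω
P = I²R = (14.4)² × 0.2687 = 55.7 W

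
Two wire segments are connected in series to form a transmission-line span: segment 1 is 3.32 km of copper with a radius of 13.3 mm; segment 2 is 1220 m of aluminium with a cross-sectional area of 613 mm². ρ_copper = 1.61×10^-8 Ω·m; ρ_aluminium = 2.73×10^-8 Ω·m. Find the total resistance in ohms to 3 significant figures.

Segment 1: A = πr² = π(1.3300e-02 m)² = 5.557e-04 m²
R₁ = ρL/A = (1.61×10^-8)(3320)/(5.557e-04) = 0.09619 Ω
Segment 2: A = 613 mm² = 6.130e-04 m²
R₂ = (2.73×10^-8)(1220)/(6.130e-04) = 0.05433 Ω
R = R₁ + R₂ = 0.151 Ω

0.151 Ω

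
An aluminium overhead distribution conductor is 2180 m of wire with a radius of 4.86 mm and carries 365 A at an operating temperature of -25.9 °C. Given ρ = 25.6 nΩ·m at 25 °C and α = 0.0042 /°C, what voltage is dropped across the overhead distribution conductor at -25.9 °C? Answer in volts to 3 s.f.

ρ = 25.6 nΩ·m = 2.56×10^-8 Ω·m
A = πr² = π(4.8600e-03 m)² = 7.420e-05 m²
R₍25₎ = ρL/A = (2.56×10^-8)(2180)/(7.420e-05) = 0.7521 Ω
R₍-25.9₎ = R₍25₎(1 + αΔT) = 0.7521 × (1 + 0.0042×-50.9) = 0.5913 Ω
V = IR = 365 × 0.5913 = 216 V

216 V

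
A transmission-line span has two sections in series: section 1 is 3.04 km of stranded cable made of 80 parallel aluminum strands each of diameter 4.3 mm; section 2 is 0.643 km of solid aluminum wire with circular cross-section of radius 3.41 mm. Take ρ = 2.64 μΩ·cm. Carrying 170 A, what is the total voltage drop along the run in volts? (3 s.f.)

90.7 V

ρ = 2.64 μΩ·cm = 2.64×10^-8 Ω·m
Section 1: A_strand = π(2.1500e-03)² = 1.452e-05 m²; R₁ = ρL/(N·A_s) = (2.64×10^-8)(3040)/(80×1.452e-05) = 0.06908 Ω
Section 2: A = πr² = π(3.4100e-03 m)² = 3.653e-05 m²
R₂ = (2.64×10^-8)(643)/(3.653e-05) = 0.4647 Ω
R = R₁ + R₂ = 0.5338 Ω
V = IR = 170 × 0.5338 = 90.7 V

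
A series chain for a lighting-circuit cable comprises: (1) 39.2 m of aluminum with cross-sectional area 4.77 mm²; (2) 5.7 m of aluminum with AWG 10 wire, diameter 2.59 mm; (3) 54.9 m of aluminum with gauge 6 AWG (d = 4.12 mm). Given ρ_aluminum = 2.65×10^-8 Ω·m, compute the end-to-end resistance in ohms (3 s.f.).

Seg 1: A = 4.77 mm² = 4.770e-06 m²
R_1 = (2.65×10^-8)(39.2)/(4.770e-06) = 0.2178 Ω
Seg 2: A = π(2.59/2 mm)² = π(1.2950e-03 m)² = 5.269e-06 m²
R_2 = (2.65×10^-8)(5.7)/(5.269e-06) = 0.02867 Ω
Seg 3: A = π(4.12/2 mm)² = π(2.0600e-03 m)² = 1.333e-05 m²
R_3 = (2.65×10^-8)(54.9)/(1.333e-05) = 0.1091 Ω
R_total = R_1 + R_2 + R_3 = 0.356 Ω

0.356 Ω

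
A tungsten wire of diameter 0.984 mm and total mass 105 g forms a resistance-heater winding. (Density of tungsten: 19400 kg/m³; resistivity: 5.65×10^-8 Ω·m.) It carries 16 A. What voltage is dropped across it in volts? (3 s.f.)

8.46 V

A = π(d/2)² = π(4.9200e-04 m)² = 7.6047e-07 m²
L = m/(density·A) = 0.105/(19400×7.6047e-07) = 7.117 m
R = ρL/A = (5.65×10^-8)(7.117)/(7.6047e-07) = 0.5288 Ω
V = IR = 16 × 0.5288 = 8.46 V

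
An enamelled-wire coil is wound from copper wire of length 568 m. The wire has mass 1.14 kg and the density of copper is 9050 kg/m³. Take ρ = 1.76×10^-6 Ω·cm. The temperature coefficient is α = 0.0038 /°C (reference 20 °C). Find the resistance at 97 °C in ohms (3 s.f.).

ρ = 1.76×10^-6 Ω·cm = 1.76×10^-8 Ω·m
A = m/(density·L) = 1.14/(9050×568) = 2.2177e-07 m²
R = ρL/A = (1.76×10^-8)(568)/(2.2177e-07) = 45.08 Ω
R(97 °C) = 45.08 × (1 + 0.0038×77) = 58.3 Ω

58.3 Ω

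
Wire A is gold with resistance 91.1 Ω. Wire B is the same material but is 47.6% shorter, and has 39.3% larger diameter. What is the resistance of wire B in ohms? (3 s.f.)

R ∝ L/d², so R_B/R_A = (1 − 47.6/100) × (1 + 39.3/100)⁻²
= 0.524 × 0.5153 = 0.27
R_B = 0.27 × 91.1 = 24.6 Ω

24.6 Ω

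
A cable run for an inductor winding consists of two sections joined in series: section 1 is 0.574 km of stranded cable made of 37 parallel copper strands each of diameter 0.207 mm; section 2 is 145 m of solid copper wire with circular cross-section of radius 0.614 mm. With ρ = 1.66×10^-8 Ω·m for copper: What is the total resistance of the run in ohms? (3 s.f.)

Section 1: A_strand = π(1.0350e-04)² = 3.365e-08 m²; R₁ = ρL/(N·A_s) = (1.66×10^-8)(574)/(37×3.365e-08) = 7.652 Ω
Section 2: A = πr² = π(6.1400e-04 m)² = 1.184e-06 m²
R₂ = (1.66×10^-8)(145)/(1.184e-06) = 2.032 Ω
R = R₁ + R₂ = 9.68 Ω

9.68 Ω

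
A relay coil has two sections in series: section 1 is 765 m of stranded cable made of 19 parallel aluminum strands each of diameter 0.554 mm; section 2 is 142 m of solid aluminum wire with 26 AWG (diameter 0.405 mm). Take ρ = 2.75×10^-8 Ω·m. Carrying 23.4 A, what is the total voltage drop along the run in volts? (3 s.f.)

817 V

Section 1: A_strand = π(2.7700e-04)² = 2.411e-07 m²; R₁ = ρL/(N·A_s) = (2.75×10^-8)(765)/(19×2.411e-07) = 4.593 Ω
Section 2: A = π(0.405/2 mm)² = π(2.0250e-04 m)² = 1.288e-07 m²
R₂ = (2.75×10^-8)(142)/(1.288e-07) = 30.31 Ω
R = R₁ + R₂ = 34.91 Ω
V = IR = 23.4 × 34.91 = 817 V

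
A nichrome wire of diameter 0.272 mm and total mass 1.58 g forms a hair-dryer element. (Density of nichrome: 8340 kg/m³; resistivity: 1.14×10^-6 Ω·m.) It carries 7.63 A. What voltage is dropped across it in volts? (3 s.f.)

488 V

A = π(d/2)² = π(1.3600e-04 m)² = 5.8107e-08 m²
L = m/(density·A) = 0.00158/(8340×5.8107e-08) = 3.26 m
R = ρL/A = (1.14×10^-6)(3.26)/(5.8107e-08) = 63.96 Ω
V = IR = 7.63 × 63.96 = 488 V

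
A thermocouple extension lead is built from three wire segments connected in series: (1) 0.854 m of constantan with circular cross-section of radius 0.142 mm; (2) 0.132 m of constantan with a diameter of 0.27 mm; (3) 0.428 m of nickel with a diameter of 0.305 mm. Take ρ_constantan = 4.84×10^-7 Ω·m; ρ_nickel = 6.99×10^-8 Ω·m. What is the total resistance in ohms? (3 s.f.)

8.05 Ω

Seg 1: A = πr² = π(1.4200e-04 m)² = 6.335e-08 m²
R_1 = (4.84×10^-7)(0.854)/(6.335e-08) = 6.525 Ω
Seg 2: A = π(d/2)² = π(1.3500e-04 m)² = 5.726e-08 m²
R_2 = (4.84×10^-7)(0.132)/(5.726e-08) = 1.116 Ω
Seg 3: A = π(d/2)² = π(1.5250e-04 m)² = 7.306e-08 m²
R_3 = (6.99×10^-8)(0.428)/(7.306e-08) = 0.4095 Ω
R_total = R_1 + R_2 + R_3 = 8.05 Ω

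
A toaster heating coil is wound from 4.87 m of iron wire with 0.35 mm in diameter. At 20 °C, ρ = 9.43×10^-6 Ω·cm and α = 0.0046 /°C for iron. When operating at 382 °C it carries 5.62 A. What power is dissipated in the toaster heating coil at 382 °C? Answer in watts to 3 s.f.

ρ = 9.43×10^-6 Ω·cm = 9.43×10^-8 Ω·m
A = π(d/2)² = π(1.7500e-04 m)² = 9.621e-08 m²
R₍20₎ = ρL/A = (9.43×10^-8)(4.87)/(9.621e-08) = 4.773 Ω
R₍382₎ = R₍20₎(1 + αΔT) = 4.773 × (1 + 0.0046×362) = 12.72 Ω
P = I²R = (5.62)² × 12.72 = 402 W

402 W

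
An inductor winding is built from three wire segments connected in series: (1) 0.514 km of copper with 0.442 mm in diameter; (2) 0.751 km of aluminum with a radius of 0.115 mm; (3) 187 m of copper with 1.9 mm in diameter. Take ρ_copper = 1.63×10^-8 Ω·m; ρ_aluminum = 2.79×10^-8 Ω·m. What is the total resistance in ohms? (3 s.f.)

Seg 1: A = π(d/2)² = π(2.2100e-04 m)² = 1.534e-07 m²
R_1 = (1.63×10^-8)(514)/(1.534e-07) = 54.6 Ω
Seg 2: A = πr² = π(1.1500e-04 m)² = 4.155e-08 m²
R_2 = (2.79×10^-8)(751)/(4.155e-08) = 504.3 Ω
Seg 3: A = π(d/2)² = π(9.5000e-04 m)² = 2.835e-06 m²
R_3 = (1.63×10^-8)(187)/(2.835e-06) = 1.075 Ω
R_total = R_1 + R_2 + R_3 = 560 Ω

560 Ω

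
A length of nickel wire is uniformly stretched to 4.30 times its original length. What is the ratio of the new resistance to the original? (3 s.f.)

18.5

Volume constant ⇒ A' = A/k with k = 4.3. R' = ρ(kL)/(A/k) = k²R.
Factor = 18.5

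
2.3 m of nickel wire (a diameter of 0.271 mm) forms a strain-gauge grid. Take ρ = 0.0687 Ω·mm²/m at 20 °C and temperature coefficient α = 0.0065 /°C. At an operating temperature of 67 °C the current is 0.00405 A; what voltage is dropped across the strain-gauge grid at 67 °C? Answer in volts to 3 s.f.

ρ = 0.0687 Ω·mm²/m = 6.87×10^-8 Ω·m
A = π(d/2)² = π(1.3550e-04 m)² = 5.768e-08 m²
R₍20₎ = ρL/A = (6.87×10^-8)(2.3)/(5.768e-08) = 2.739 Ω
R₍67₎ = R₍20₎(1 + αΔT) = 2.739 × (1 + 0.0065×47) = 3.576 Ω
V = IR = 0.00405 × 3.576 = 0.0145 V

0.0145 V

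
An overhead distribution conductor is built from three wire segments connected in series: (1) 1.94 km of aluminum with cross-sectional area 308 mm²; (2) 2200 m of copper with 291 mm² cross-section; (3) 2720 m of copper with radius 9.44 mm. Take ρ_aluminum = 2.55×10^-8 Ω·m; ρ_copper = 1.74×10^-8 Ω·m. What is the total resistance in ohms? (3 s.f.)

Seg 1: A = 308 mm² = 3.080e-04 m²
R_1 = (2.55×10^-8)(1940)/(3.080e-04) = 0.1606 Ω
Seg 2: A = 291 mm² = 2.910e-04 m²
R_2 = (1.74×10^-8)(2200)/(2.910e-04) = 0.1315 Ω
Seg 3: A = πr² = π(9.4400e-03 m)² = 2.800e-04 m²
R_3 = (1.74×10^-8)(2720)/(2.800e-04) = 0.1691 Ω
R_total = R_1 + R_2 + R_3 = 0.461 Ω

0.461 Ω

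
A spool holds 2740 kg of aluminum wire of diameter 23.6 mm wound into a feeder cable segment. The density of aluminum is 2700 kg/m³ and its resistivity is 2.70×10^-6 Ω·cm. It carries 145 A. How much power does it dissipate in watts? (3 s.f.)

3010 W

ρ = 2.70×10^-6 Ω·cm = 2.70×10^-8 Ω·m
A = π(d/2)² = π(1.1800e-02 m)² = 4.3744e-04 m²
L = m/(density·A) = 2740/(2700×4.3744e-04) = 2320 m
R = ρL/A = (2.70×10^-8)(2320)/(4.3744e-04) = 0.1432 Ω
P = I²R = (145)² × 0.1432 = 3010 W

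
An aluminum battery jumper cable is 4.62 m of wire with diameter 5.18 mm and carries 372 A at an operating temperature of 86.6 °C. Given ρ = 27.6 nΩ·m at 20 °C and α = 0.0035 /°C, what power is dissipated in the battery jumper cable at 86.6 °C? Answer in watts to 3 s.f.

ρ = 27.6 nΩ·m = 2.76×10^-8 Ω·m
A = π(d/2)² = π(2.5900e-03 m)² = 2.107e-05 m²
R₍20₎ = ρL/A = (2.76×10^-8)(4.62)/(2.107e-05) = 0.006051 Ω
R₍86.6₎ = R₍20₎(1 + αΔT) = 0.006051 × (1 + 0.0035×66.6) = 0.007461 Ω
P = I²R = (372)² × 0.007461 = 1030 W

1030 W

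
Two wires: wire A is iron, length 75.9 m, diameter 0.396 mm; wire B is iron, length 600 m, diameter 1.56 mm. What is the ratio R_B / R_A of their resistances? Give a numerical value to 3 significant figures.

R ∝ ρL/d², so R_B/R_A = (L_B/L_A) × (d_A/d_B)²
= (600/75.9) × (0.396/1.56)² = 0.509

0.509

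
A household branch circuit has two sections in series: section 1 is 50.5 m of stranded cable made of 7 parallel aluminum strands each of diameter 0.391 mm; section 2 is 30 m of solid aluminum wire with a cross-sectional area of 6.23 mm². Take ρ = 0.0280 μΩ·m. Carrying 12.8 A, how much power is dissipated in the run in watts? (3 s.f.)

298 W

ρ = 0.0280 μΩ·m = 2.80×10^-8 Ω·m
Section 1: A_strand = π(1.9550e-04)² = 1.201e-07 m²; R₁ = ρL/(N·A_s) = (2.80×10^-8)(50.5)/(7×1.201e-07) = 1.682 Ω
Section 2: A = 6.23 mm² = 6.230e-06 m²
R₂ = (2.80×10^-8)(30)/(6.230e-06) = 0.1348 Ω
R = R₁ + R₂ = 1.817 Ω
P = I²R = (12.8)² × 1.817 = 298 W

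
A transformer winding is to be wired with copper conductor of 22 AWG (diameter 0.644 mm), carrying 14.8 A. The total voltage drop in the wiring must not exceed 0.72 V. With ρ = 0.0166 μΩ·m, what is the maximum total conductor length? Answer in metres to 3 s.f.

0.955 m

ρ = 0.0166 μΩ·m = 1.66×10^-8 Ω·m
A = π(0.644/2 mm)² = π(3.2200e-04 m)² = 3.257e-07 m²
L_max = V_max·A/(1·ρI) = (0.72)(3.257e-07)/(1.66×10^-8×14.8) = 0.955 m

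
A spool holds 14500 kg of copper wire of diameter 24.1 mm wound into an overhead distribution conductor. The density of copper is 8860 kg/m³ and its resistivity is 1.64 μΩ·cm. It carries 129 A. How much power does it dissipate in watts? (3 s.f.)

2150 W

ρ = 1.64 μΩ·cm = 1.64×10^-8 Ω·m
A = π(d/2)² = π(1.2050e-02 m)² = 4.5617e-04 m²
L = m/(density·A) = 14500/(8860×4.5617e-04) = 3588 m
R = ρL/A = (1.64×10^-8)(3588)/(4.5617e-04) = 0.129 Ω
P = I²R = (129)² × 0.129 = 2150 W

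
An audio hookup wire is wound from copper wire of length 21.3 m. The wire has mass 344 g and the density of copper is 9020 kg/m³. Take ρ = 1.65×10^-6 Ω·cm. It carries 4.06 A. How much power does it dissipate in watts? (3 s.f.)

3.24 W

ρ = 1.65×10^-6 Ω·cm = 1.65×10^-8 Ω·m
A = m/(density·L) = 0.344/(9020×21.3) = 1.7905e-06 m²
R = ρL/A = (1.65×10^-8)(21.3)/(1.7905e-06) = 0.1963 Ω
P = I²R = (4.06)² × 0.1963 = 3.24 W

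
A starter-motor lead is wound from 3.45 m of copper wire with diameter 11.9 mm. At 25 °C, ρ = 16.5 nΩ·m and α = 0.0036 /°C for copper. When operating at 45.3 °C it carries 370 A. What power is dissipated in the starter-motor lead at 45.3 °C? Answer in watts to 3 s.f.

ρ = 16.5 nΩ·m = 1.65×10^-8 Ω·m
A = π(d/2)² = π(5.9500e-03 m)² = 1.112e-04 m²
R₍25₎ = ρL/A = (1.65×10^-8)(3.45)/(1.112e-04) = 5.118×10^-4 Ω
R₍45.3₎ = R₍25₎(1 + αΔT) = 5.118×10^-4 × (1 + 0.0036×20.3) = 5.492×10^-4 Ω
P = I²R = (370)² × 5.492×10^-4 = 75.2 W

75.2 W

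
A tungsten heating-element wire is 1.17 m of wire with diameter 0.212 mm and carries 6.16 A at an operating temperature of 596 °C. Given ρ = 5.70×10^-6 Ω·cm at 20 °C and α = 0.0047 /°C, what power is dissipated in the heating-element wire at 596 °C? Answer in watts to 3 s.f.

ρ = 5.70×10^-6 Ω·cm = 5.70×10^-8 Ω·m
A = π(d/2)² = π(1.0600e-04 m)² = 3.530e-08 m²
R₍20₎ = ρL/A = (5.70×10^-8)(1.17)/(3.530e-08) = 1.889 Ω
R₍596₎ = R₍20₎(1 + αΔT) = 1.889 × (1 + 0.0047×576) = 7.004 Ω
P = I²R = (6.16)² × 7.004 = 266 W

266 W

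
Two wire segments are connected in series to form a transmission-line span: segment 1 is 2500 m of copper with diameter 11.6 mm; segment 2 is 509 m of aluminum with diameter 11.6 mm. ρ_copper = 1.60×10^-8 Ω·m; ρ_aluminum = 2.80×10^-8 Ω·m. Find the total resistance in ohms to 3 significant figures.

Segment 1: A = π(d/2)² = π(5.8000e-03 m)² = 1.057e-04 m²
R₁ = ρL/A = (1.60×10^-8)(2500)/(1.057e-04) = 0.3785 Ω
R₂ = (2.80×10^-8)(509)/(1.057e-04) = 0.1349 Ω
R = R₁ + R₂ = 0.513 Ω

0.513 Ω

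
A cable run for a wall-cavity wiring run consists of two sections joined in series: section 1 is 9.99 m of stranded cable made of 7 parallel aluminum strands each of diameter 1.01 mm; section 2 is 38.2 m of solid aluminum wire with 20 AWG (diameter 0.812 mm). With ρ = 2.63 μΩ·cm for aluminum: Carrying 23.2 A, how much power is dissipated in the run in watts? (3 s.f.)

1070 W

ρ = 2.63 μΩ·cm = 2.63×10^-8 Ω·m
Section 1: A_strand = π(5.0500e-04)² = 8.012e-07 m²; R₁ = ρL/(N·A_s) = (2.63×10^-8)(9.99)/(7×8.012e-07) = 0.04685 Ω
Section 2: A = π(0.812/2 mm)² = π(4.0600e-04 m)² = 5.178e-07 m²
R₂ = (2.63×10^-8)(38.2)/(5.178e-07) = 1.94 Ω
R = R₁ + R₂ = 1.987 Ω
P = I²R = (23.2)² × 1.987 = 1070 W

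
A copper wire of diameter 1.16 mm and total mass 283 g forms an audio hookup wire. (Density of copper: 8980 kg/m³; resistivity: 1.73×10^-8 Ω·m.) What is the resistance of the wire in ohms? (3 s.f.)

A = π(d/2)² = π(5.8000e-04 m)² = 1.0568e-06 m²
L = m/(density·A) = 0.283/(8980×1.0568e-06) = 29.82 m
R = ρL/A = (1.73×10^-8)(29.82)/(1.0568e-06) = 0.488 Ω

0.488 Ω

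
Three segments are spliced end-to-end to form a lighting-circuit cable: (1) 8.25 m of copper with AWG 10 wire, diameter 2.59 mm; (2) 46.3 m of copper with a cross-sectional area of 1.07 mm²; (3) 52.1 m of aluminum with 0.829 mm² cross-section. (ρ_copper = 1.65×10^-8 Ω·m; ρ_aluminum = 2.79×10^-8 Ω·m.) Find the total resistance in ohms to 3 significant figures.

2.49 Ω

Seg 1: A = π(2.59/2 mm)² = π(1.2950e-03 m)² = 5.269e-06 m²
R_1 = (1.65×10^-8)(8.25)/(5.269e-06) = 0.02584 Ω
Seg 2: A = 1.07 mm² = 1.070e-06 m²
R_2 = (1.65×10^-8)(46.3)/(1.070e-06) = 0.714 Ω
Seg 3: A = 0.829 mm² = 8.290e-07 m²
R_3 = (2.79×10^-8)(52.1)/(8.290e-07) = 1.753 Ω
R_total = R_1 + R_2 + R_3 = 2.49 Ω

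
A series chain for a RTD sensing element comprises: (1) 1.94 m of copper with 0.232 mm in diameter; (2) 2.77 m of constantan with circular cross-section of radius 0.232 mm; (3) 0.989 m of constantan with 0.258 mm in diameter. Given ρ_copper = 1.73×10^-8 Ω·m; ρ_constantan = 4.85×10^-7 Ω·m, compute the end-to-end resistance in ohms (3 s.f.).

Seg 1: A = π(d/2)² = π(1.1600e-04 m)² = 4.227e-08 m²
R_1 = (1.73×10^-8)(1.94)/(4.227e-08) = 0.7939 Ω
Seg 2: A = πr² = π(2.3200e-04 m)² = 1.691e-07 m²
R_2 = (4.85×10^-7)(2.77)/(1.691e-07) = 7.945 Ω
Seg 3: A = π(d/2)² = π(1.2900e-04 m)² = 5.228e-08 m²
R_3 = (4.85×10^-7)(0.989)/(5.228e-08) = 9.175 Ω
R_total = R_1 + R_2 + R_3 = 17.9 Ω

17.9 Ω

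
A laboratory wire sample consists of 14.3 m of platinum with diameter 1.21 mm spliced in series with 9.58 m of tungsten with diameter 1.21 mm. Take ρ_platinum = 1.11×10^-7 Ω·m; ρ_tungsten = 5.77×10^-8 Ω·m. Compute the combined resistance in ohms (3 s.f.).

1.86 Ω

Segment 1: A = π(d/2)² = π(6.0500e-04 m)² = 1.150e-06 m²
R₁ = ρL/A = (1.11×10^-7)(14.3)/(1.150e-06) = 1.38 Ω
R₂ = (5.77×10^-8)(9.58)/(1.150e-06) = 0.4807 Ω
R = R₁ + R₂ = 1.86 Ω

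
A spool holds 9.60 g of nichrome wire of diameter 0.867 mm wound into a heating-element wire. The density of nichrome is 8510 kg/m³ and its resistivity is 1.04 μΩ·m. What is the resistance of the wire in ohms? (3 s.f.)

3.37 Ω

ρ = 1.04 μΩ·m = 1.04×10^-6 Ω·m
A = π(d/2)² = π(4.3350e-04 m)² = 5.9038e-07 m²
L = m/(density·A) = 0.0096/(8510×5.9038e-07) = 1.911 m
R = ρL/A = (1.04×10^-6)(1.911)/(5.9038e-07) = 3.37 Ω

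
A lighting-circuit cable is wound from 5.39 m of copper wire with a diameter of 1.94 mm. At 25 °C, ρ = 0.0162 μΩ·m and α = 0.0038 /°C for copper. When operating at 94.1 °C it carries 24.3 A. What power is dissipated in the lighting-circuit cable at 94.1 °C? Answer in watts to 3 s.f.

22.0 W

ρ = 0.0162 μΩ·m = 1.62×10^-8 Ω·m
A = π(d/2)² = π(9.7000e-04 m)² = 2.956e-06 m²
R₍25₎ = ρL/A = (1.62×10^-8)(5.39)/(2.956e-06) = 0.02954 Ω
R₍94.1₎ = R₍25₎(1 + αΔT) = 0.02954 × (1 + 0.0038×69.1) = 0.0373 Ω
P = I²R = (24.3)² × 0.0373 = 22.0 W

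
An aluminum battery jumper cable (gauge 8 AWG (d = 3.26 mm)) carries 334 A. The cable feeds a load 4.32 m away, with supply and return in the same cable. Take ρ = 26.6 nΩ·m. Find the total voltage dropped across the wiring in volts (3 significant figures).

ρ = 26.6 nΩ·m = 2.66×10^-8 Ω·m
A = π(3.26/2 mm)² = π(1.6300e-03 m)² = 8.347e-06 m²
Total conductor length (both ways) L = 2 × 4.32 = 8.64 m
R = ρL/A = (2.66×10^-8)(8.64)/(8.347e-06) = 0.02753 Ω
V = IR = 334 × 0.02753 = 9.20 V

9.20 V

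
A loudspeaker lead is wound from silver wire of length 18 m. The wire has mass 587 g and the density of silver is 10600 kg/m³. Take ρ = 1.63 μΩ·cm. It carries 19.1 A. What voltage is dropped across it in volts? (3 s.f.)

1.82 V

ρ = 1.63 μΩ·cm = 1.63×10^-8 Ω·m
A = m/(density·L) = 0.587/(10600×18) = 3.0765e-06 m²
R = ρL/A = (1.63×10^-8)(18)/(3.0765e-06) = 0.09537 Ω
V = IR = 19.1 × 0.09537 = 1.82 V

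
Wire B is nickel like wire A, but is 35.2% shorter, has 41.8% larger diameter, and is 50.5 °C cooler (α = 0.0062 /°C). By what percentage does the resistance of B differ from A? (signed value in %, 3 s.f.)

-77.9%

R ∝ ρL/d² with ρ ∝ (1+αΔT), so R_B/R_A = (1 − 35.2/100) × (1 + 41.8/100)⁻² × (1 − 0.0062×50.5)
= 0.648 × 0.4973 × 0.6869 = 0.2214
(R_B − R_A)/R_A = 0.2214 − 1 = -77.9%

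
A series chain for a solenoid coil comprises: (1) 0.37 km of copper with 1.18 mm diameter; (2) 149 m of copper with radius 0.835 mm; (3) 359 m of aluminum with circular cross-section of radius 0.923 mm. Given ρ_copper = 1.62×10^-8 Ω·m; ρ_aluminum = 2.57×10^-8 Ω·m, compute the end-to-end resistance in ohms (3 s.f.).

Seg 1: A = π(d/2)² = π(5.9000e-04 m)² = 1.094e-06 m²
R_1 = (1.62×10^-8)(370)/(1.094e-06) = 5.481 Ω
Seg 2: A = πr² = π(8.3500e-04 m)² = 2.190e-06 m²
R_2 = (1.62×10^-8)(149)/(2.190e-06) = 1.102 Ω
Seg 3: A = πr² = π(9.2300e-04 m)² = 2.676e-06 m²
R_3 = (2.57×10^-8)(359)/(2.676e-06) = 3.447 Ω
R_total = R_1 + R_2 + R_3 = 10.0 Ω

10.0 Ω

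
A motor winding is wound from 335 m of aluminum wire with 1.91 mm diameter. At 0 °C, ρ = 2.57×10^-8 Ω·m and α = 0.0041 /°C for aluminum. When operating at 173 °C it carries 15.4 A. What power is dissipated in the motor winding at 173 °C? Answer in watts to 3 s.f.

A = π(d/2)² = π(9.5500e-04 m)² = 2.865e-06 m²
R₍0₎ = ρL/A = (2.57×10^-8)(335)/(2.865e-06) = 3.005 Ω
R₍173₎ = R₍0₎(1 + αΔT) = 3.005 × (1 + 0.0041×173) = 5.136 Ω
P = I²R = (15.4)² × 5.136 = 1220 W

1220 W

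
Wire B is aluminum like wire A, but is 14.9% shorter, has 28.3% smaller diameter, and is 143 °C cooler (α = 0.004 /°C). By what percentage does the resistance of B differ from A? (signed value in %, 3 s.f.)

-29.2%

R ∝ ρL/d² with ρ ∝ (1+αΔT), so R_B/R_A = (1 − 14.9/100) × (1 − 28.3/100)⁻² × (1 − 0.004×143)
= 0.851 × 1.945 × 0.428 = 0.7085
(R_B − R_A)/R_A = 0.7085 − 1 = -29.2%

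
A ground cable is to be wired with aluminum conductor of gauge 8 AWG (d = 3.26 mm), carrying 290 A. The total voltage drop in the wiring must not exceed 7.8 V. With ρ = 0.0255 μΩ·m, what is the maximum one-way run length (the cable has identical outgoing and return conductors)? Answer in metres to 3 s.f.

ρ = 0.0255 μΩ·m = 2.55×10^-8 Ω·m
A = π(3.26/2 mm)² = π(1.6300e-03 m)² = 8.347e-06 m²
L_max = V_max·A/(2·ρI) = (7.8)(8.347e-06)/(2×2.55×10^-8×290) = 4.40 m

4.40 m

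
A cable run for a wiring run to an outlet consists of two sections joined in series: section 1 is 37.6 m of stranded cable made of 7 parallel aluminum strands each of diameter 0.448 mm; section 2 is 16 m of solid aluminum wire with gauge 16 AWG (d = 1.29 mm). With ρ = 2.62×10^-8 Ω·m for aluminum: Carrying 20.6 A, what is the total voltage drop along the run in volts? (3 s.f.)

Section 1: A_strand = π(2.2400e-04)² = 1.576e-07 m²; R₁ = ρL/(N·A_s) = (2.62×10^-8)(37.6)/(7×1.576e-07) = 0.8928 Ω
Section 2: A = π(1.29/2 mm)² = π(6.4500e-04 m)² = 1.307e-06 m²
R₂ = (2.62×10^-8)(16)/(1.307e-06) = 0.3207 Ω
R = R₁ + R₂ = 1.214 Ω
V = IR = 20.6 × 1.214 = 25.0 V

25.0 V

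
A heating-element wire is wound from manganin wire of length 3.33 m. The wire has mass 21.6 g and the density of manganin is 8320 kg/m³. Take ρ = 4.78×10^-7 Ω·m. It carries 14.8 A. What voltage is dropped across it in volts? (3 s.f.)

A = m/(density·L) = 0.0216/(8320×3.33) = 7.7963e-07 m²
R = ρL/A = (4.78×10^-7)(3.33)/(7.7963e-07) = 2.042 Ω
V = IR = 14.8 × 2.042 = 30.2 V

30.2 V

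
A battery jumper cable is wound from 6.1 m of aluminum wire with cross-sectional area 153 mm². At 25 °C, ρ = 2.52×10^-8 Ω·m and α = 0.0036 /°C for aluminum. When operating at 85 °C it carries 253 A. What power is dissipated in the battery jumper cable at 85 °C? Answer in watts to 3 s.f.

A = 153 mm² = 1.530e-04 m²
R₍25₎ = ρL/A = (2.52×10^-8)(6.1)/(1.530e-04) = 0.001005 Ω
R₍85₎ = R₍25₎(1 + αΔT) = 0.001005 × (1 + 0.0036×60) = 0.001222 Ω
P = I²R = (253)² × 0.001222 = 78.2 W

78.2 W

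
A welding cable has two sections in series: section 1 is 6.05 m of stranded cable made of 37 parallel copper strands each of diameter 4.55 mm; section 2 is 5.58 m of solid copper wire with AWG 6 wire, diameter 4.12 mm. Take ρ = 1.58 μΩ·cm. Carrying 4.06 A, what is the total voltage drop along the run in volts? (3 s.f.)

ρ = 1.58 μΩ·cm = 1.58×10^-8 Ω·m
Section 1: A_strand = π(2.2750e-03)² = 1.626e-05 m²; R₁ = ρL/(N·A_s) = (1.58×10^-8)(6.05)/(37×1.626e-05) = 1.589×10^-4 Ω
Section 2: A = π(4.12/2 mm)² = π(2.0600e-03 m)² = 1.333e-05 m²
R₂ = (1.58×10^-8)(5.58)/(1.333e-05) = 0.006613 Ω
R = R₁ + R₂ = 0.006772 Ω
V = IR = 4.06 × 0.006772 = 0.0275 V

0.0275 V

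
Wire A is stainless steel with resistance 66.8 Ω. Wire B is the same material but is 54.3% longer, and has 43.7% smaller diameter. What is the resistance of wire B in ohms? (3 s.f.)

325 Ω

R ∝ L/d², so R_B/R_A = (1 + 54.3/100) × (1 − 43.7/100)⁻²
= 1.543 × 3.155 = 4.868
R_B = 4.868 × 66.8 = 325 Ω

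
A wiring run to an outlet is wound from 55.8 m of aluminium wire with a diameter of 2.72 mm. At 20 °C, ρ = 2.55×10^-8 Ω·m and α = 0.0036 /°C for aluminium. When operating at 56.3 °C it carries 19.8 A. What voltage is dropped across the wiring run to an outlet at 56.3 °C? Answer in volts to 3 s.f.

5.48 V

A = π(d/2)² = π(1.3600e-03 m)² = 5.811e-06 m²
R₍20₎ = ρL/A = (2.55×10^-8)(55.8)/(5.811e-06) = 0.2449 Ω
R₍56.3₎ = R₍20₎(1 + αΔT) = 0.2449 × (1 + 0.0036×36.3) = 0.2769 Ω
V = IR = 19.8 × 0.2769 = 5.48 V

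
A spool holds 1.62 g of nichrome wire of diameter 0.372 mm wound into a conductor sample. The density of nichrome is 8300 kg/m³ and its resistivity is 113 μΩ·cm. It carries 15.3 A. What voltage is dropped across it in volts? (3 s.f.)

286 V

ρ = 113 μΩ·cm = 1.13×10^-6 Ω·m
A = π(d/2)² = π(1.8600e-04 m)² = 1.0869e-07 m²
L = m/(density·A) = 0.00162/(8300×1.0869e-07) = 1.796 m
R = ρL/A = (1.13×10^-6)(1.796)/(1.0869e-07) = 18.67 Ω
V = IR = 15.3 × 18.67 = 286 V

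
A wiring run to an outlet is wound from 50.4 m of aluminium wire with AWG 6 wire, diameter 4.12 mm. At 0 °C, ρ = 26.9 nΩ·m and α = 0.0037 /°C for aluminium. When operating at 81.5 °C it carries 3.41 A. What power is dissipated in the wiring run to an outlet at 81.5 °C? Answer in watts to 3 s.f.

ρ = 26.9 nΩ·m = 2.69×10^-8 Ω·m
A = π(4.12/2 mm)² = π(2.0600e-03 m)² = 1.333e-05 m²
R₍0₎ = ρL/A = (2.69×10^-8)(50.4)/(1.333e-05) = 0.1017 Ω
R₍81.5₎ = R₍0₎(1 + αΔT) = 0.1017 × (1 + 0.0037×81.5) = 0.1324 Ω
P = I²R = (3.41)² × 0.1324 = 1.54 W

1.54 W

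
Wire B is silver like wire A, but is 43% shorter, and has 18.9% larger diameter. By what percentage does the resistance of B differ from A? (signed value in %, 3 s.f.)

R ∝ L/d², so R_B/R_A = (1 − 43/100) × (1 + 18.9/100)⁻²
= 0.57 × 0.7074 = 0.4032
(R_B − R_A)/R_A = 0.4032 − 1 = -59.7%

-59.7%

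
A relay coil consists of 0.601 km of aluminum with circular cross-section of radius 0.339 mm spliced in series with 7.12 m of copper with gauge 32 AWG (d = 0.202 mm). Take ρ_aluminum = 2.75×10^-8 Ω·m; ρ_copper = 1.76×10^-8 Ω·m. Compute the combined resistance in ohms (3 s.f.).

Segment 1: A = πr² = π(3.3900e-04 m)² = 3.610e-07 m²
R₁ = ρL/A = (2.75×10^-8)(601)/(3.610e-07) = 45.78 Ω
Segment 2: A = π(0.202/2 mm)² = π(1.0100e-04 m)² = 3.205e-08 m²
R₂ = (1.76×10^-8)(7.12)/(3.205e-08) = 3.91 Ω
R = R₁ + R₂ = 49.7 Ω

49.7 Ω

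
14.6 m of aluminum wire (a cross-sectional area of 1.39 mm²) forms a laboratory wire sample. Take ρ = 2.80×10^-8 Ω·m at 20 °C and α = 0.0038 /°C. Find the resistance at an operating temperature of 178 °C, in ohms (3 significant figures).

0.471 Ω

A = 1.39 mm² = 1.390e-06 m²
R₍20°C₎ = ρL/A = (2.80×10^-8)(14.6)/(1.390e-06) = 0.2941 Ω
R = R₀(1 + αΔT) = 0.2941(1 + 0.0038×158) = 0.471 Ω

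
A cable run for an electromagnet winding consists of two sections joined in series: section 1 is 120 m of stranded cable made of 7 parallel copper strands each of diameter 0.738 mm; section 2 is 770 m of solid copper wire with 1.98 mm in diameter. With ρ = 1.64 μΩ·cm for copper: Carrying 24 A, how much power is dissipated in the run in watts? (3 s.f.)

2740 W

ρ = 1.64 μΩ·cm = 1.64×10^-8 Ω·m
Section 1: A_strand = π(3.6900e-04)² = 4.278e-07 m²; R₁ = ρL/(N·A_s) = (1.64×10^-8)(120)/(7×4.278e-07) = 0.6572 Ω
Section 2: A = π(d/2)² = π(9.9000e-04 m)² = 3.079e-06 m²
R₂ = (1.64×10^-8)(770)/(3.079e-06) = 4.101 Ω
R = R₁ + R₂ = 4.758 Ω
P = I²R = (24)² × 4.758 = 2740 W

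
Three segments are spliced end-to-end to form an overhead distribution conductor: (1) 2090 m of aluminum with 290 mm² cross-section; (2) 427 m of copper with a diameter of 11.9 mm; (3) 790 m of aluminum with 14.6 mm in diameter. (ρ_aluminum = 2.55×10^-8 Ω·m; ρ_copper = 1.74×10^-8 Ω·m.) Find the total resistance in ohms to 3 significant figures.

0.371 Ω

Seg 1: A = 290 mm² = 2.900e-04 m²
R_1 = (2.55×10^-8)(2090)/(2.900e-04) = 0.1838 Ω
Seg 2: A = π(d/2)² = π(5.9500e-03 m)² = 1.112e-04 m²
R_2 = (1.74×10^-8)(427)/(1.112e-04) = 0.0668 Ω
Seg 3: A = π(d/2)² = π(7.3000e-03 m)² = 1.674e-04 m²
R_3 = (2.55×10^-8)(790)/(1.674e-04) = 0.1203 Ω
R_total = R_1 + R_2 + R_3 = 0.371 Ω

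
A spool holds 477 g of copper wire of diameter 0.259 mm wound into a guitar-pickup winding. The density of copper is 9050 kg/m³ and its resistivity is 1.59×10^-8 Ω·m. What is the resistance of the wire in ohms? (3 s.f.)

A = π(d/2)² = π(1.2950e-04 m)² = 5.2685e-08 m²
L = m/(density·A) = 0.477/(9050×5.2685e-08) = 1000 m
R = ρL/A = (1.59×10^-8)(1000)/(5.2685e-08) = 302 Ω

302 Ω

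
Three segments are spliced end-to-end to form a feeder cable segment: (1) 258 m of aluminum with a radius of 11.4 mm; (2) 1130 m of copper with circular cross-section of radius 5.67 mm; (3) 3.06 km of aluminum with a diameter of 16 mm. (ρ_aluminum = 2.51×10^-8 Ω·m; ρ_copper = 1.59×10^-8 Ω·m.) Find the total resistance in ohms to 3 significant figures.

0.576 Ω

Seg 1: A = πr² = π(1.1400e-02 m)² = 4.083e-04 m²
R_1 = (2.51×10^-8)(258)/(4.083e-04) = 0.01586 Ω
Seg 2: A = πr² = π(5.6700e-03 m)² = 1.010e-04 m²
R_2 = (1.59×10^-8)(1130)/(1.010e-04) = 0.1779 Ω
Seg 3: A = π(d/2)² = π(8.0000e-03 m)² = 2.011e-04 m²
R_3 = (2.51×10^-8)(3060)/(2.011e-04) = 0.382 Ω
R_total = R_1 + R_2 + R_3 = 0.576 Ω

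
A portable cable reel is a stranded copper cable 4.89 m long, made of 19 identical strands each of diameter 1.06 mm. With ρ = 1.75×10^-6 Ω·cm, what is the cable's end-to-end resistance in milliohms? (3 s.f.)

5.10 mΩ

ρ = 1.75×10^-6 Ω·cm = 1.75×10^-8 Ω·m
A_strand = π(5.3000e-04 m)² = 8.825e-07 m²
R_strand = ρL/A = (1.75×10^-8)(4.89)/(8.825e-07) = 0.09697 Ω
R_total = R_strand/N = 0.09697/19 = 5.10 mΩ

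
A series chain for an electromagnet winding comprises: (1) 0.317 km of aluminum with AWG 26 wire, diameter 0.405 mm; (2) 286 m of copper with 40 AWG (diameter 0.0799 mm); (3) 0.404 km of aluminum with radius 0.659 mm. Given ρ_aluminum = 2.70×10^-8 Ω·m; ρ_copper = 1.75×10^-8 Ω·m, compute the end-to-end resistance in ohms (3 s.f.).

Seg 1: A = π(0.405/2 mm)² = π(2.0250e-04 m)² = 1.288e-07 m²
R_1 = (2.70×10^-8)(317)/(1.288e-07) = 66.44 Ω
Seg 2: A = π(0.0799/2 mm)² = π(3.9950e-05 m)² = 5.014e-09 m²
R_2 = (1.75×10^-8)(286)/(5.014e-09) = 998.2 Ω
Seg 3: A = πr² = π(6.5900e-04 m)² = 1.364e-06 m²
R_3 = (2.70×10^-8)(404)/(1.364e-06) = 7.995 Ω
R_total = R_1 + R_2 + R_3 = 1070 Ω

1070 Ω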